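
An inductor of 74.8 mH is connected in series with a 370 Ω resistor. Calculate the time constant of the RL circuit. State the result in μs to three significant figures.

τ = L/R = (7.480×10^-2 H)/(370 Ω) = 2.022×10^-4 s.

τ ≈ 202 μs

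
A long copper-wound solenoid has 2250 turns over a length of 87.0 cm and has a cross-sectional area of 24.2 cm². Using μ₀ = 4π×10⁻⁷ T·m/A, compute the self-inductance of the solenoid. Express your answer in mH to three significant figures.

A = 24.2 cm² = 2.420×10^-3 m².
For a long solenoid, L = μ₀N²A/ℓ.
L = (4π×10⁻⁷)(2250)²(2.420×10^-3)/(0.87 m) = 1.770×10^-2 H.

L ≈ 17.7 mH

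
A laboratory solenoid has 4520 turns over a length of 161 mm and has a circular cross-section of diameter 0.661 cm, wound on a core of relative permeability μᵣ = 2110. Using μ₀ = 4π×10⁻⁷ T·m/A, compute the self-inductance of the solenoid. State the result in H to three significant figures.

A = π(d/2)² = π(3.305×10^-3 m)² = 3.432×10^-5 m².
For a long solenoid, L = μ₀μᵣN²A/ℓ.
L = (4π×10⁻⁷)(2110)(4520)²(3.432×10^-5)/(0.161 m) = 11.546 H.

L ≈ 11.5 H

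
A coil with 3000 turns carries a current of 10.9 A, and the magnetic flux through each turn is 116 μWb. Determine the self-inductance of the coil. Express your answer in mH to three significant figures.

L ≈ 31.9 mH

Self-inductance is defined by L = NΦ_B/I (flux linkage over current).
L = (3000)(1.160×10^-4 Wb)/(10.9 A) = 3.193×10^-2 H.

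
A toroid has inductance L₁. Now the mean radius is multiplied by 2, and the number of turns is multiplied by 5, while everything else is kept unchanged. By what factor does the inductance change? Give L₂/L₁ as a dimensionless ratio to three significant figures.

For a toroid, L ∝ μᵣN²A/R.
L₂/L₁ = (2)^-1 × (5)^2 = 12.5.

L₂/L₁ = 12.5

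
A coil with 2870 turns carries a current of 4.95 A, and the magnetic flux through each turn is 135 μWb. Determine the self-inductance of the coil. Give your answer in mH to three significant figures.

L ≈ 78.3 mH

Self-inductance is defined by L = NΦ_B/I (flux linkage over current).
L = (2870)(1.350×10^-4 Wb)/(4.95 A) = 7.827×10^-2 H.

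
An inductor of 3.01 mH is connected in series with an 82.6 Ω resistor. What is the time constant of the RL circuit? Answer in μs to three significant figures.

τ = L/R = (3.010×10^-3 H)/(82.6 Ω) = 3.644×10^-5 s.

τ ≈ 36.4 μs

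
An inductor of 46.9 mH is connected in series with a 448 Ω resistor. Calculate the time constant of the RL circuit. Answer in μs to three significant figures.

τ = L/R = (4.690×10^-2 H)/(448 Ω) = 1.047×10^-4 s.

τ ≈ 105 μs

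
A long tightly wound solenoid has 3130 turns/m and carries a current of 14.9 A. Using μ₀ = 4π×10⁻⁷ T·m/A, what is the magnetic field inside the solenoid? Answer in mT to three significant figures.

B ≈ 58.6 mT

Inside a long solenoid, B = μ₀nI.
B = (4π×10⁻⁷)(3.130×10^3 m⁻¹)(14.9 A) = 5.861×10^-2 T.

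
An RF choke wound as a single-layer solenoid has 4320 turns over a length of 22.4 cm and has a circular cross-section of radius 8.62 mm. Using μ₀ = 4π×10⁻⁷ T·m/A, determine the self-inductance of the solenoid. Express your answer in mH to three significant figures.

A = πr² = π(8.620×10^-3 m)² = 2.334×10^-4 m².
For a long solenoid, L = μ₀N²A/ℓ.
L = (4π×10⁻⁷)(4320)²(2.334×10^-4)/(0.224 m) = 2.444×10^-2 H.

L ≈ 24.4 mH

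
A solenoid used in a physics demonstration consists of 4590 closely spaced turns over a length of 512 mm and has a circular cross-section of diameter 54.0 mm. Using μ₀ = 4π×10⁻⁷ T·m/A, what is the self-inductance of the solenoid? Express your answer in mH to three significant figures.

L ≈ 118 mH

A = π(d/2)² = π(2.700×10^-2 m)² = 2.290×10^-3 m².
For a long solenoid, L = μ₀N²A/ℓ.
L = (4π×10⁻⁷)(4590)²(2.290×10^-3)/(0.512 m) = 0.1184 H.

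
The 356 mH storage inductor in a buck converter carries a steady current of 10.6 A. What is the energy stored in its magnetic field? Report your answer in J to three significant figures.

Stored magnetic energy: U = ½LI².
U = ½(0.356 H)(10.6 A)² = 20 J.

U ≈ 20.0 J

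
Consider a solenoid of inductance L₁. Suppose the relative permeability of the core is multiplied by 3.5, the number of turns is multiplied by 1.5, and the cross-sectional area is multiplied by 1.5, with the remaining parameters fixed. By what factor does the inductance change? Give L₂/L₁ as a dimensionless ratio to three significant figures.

For a solenoid, L ∝ μᵣN²A/ℓ.
L₂/L₁ = (3.5) × (1.5)^2 × (1.5) = 11.8.

L₂/L₁ = 11.8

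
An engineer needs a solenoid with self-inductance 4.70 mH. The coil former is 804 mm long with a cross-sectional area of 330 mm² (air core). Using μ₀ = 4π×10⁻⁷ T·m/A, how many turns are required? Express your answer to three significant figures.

A = 330 mm² = 3.300×10^-4 m².
From L = μ₀N²A/ℓ, N = √(Lℓ / (μ₀A)).
N = √[(4.700×10^-3)(0.804) / ((4π×10⁻⁷)×3.300×10^-4)] = √(9.112×10^6) ≈ 3018.7.

N ≈ 3020 turns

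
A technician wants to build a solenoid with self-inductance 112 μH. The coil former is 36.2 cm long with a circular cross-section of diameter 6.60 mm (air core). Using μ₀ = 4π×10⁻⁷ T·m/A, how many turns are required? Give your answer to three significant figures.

N ≈ 971 turns

A = π(d/2)² = π(3.300×10^-3 m)² = 3.421×10^-5 m².
From L = μ₀N²A/ℓ, N = √(Lℓ / (μ₀A)).
N = √[(1.120×10^-4)(0.362) / ((4π×10⁻⁷)×3.421×10^-5)] = √(9.431×10^5) ≈ 971.1.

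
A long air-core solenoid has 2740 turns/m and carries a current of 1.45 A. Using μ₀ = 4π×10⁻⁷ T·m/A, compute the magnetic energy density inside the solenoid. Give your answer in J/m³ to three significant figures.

u ≈ 9.92 J/m³

B = μ₀nI = (4π×10⁻⁷)(2.740×10^3)(1.45) = 4.993×10^-3 T.
u = B²/(2μ₀) = (4.993×10^-3)²/(2×4π×10⁻⁷) = 9.918 J/m³.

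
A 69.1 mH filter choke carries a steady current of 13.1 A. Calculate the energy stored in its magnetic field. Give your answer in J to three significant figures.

Stored magnetic energy: U = ½LI².
U = ½(6.910×10^-2 H)(13.1 A)² = 5.929 J.

U ≈ 5.93 J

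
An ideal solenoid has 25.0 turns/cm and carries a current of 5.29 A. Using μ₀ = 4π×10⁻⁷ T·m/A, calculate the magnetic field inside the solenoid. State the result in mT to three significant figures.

Inside a long solenoid, B = μ₀nI.
B = (4π×10⁻⁷)(2.500×10^3 m⁻¹)(5.29 A) = 1.662×10^-2 T.

B ≈ 16.6 mT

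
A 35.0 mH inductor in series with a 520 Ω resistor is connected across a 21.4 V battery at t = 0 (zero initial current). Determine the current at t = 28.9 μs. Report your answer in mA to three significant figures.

I ≈ 14.4 mA

τ = L/R = 3.500×10^-2/520 = 6.731×10^-5 s; final current I_∞ = ε/R = 21.4/520 = 4.115×10^-2 A.
I(t) = I_∞(1 − e^(−t/τ)) with t/τ = 0.429.
I = (4.115×10^-2)(1 − e^(−0.429)) = 1.437×10^-2 A.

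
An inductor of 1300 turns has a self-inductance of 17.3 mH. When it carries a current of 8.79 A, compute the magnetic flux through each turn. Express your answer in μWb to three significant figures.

From L = NΦ_B/I, the flux per turn is Φ_B = LI/N.
Φ_B = (1.730×10^-2 H)(8.79 A)/1300 = 1.170×10^-4 Wb.

Φ_B ≈ 117 μWb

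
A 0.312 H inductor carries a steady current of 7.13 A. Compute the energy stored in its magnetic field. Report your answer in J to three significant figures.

Stored magnetic energy: U = ½LI².
U = ½(0.312 H)(7.13 A)² = 7.931 J.

U ≈ 7.93 J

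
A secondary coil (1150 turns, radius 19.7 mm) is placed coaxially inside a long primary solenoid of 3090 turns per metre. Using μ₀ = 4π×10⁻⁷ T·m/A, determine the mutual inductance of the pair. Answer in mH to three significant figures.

M ≈ 5.44 mH

The outer solenoid produces a uniform field B₁ = μ₀n₁I₁ across the inner coil,
so the flux linkage is N₂Φ = N₂B₁A₂ = μ₀n₁N₂A₂·I₁, giving M = μ₀n₁N₂A₂.
A₂ = πr² = π(1.970×10^-2 m)² = 1.219×10^-3 m².
M = (4π×10⁻⁷)(3090)(1150)(1.219×10^-3) = 5.444×10^-3 H.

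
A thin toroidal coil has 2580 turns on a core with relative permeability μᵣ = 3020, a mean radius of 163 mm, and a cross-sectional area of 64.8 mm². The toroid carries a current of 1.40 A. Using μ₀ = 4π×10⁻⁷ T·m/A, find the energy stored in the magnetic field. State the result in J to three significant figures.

U ≈ 1.57 J

L = μ₀μᵣN²A/(2πR) = (4π×10⁻⁷)(3020)(2580)²(6.480×10^-5)/(2π×0.163) = 1.598 H.
U = ½LI² = ½(1.598)(1.40)² = 1.566 J.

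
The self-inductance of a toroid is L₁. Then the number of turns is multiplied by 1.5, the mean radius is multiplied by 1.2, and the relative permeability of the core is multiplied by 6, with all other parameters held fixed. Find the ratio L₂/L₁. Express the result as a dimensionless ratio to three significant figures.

L₂/L₁ = 11.3

For a toroid, L ∝ μᵣN²A/R.
L₂/L₁ = (1.5)^2 × (1.2)^-1 × (6) = 11.3.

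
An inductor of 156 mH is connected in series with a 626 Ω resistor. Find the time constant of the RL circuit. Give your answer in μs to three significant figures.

τ = L/R = (0.156 H)/(626 Ω) = 2.492×10^-4 s.

τ ≈ 249 μs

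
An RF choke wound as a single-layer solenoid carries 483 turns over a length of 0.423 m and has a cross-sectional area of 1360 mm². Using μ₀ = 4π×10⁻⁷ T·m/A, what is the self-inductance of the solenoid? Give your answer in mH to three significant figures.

A = 1360 mm² = 1.360×10^-3 m².
For a long solenoid, L = μ₀N²A/ℓ.
L = (4π×10⁻⁷)(483)²(1.360×10^-3)/(0.423 m) = 9.425×10^-4 H.

L ≈ 0.943 mH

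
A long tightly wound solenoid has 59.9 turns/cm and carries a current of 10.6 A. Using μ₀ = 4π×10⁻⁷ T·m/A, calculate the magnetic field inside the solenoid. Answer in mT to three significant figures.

B ≈ 79.8 mT

Inside a long solenoid, B = μ₀nI.
B = (4π×10⁻⁷)(5.990×10^3 m⁻¹)(10.6 A) = 7.979×10^-2 T.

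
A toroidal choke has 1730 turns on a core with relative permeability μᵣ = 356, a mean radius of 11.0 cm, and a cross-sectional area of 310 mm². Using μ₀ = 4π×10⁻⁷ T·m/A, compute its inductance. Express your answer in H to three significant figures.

For a thin toroid, L = μ₀μᵣN²A/(2πR).
L = (4π×10⁻⁷)(356)(1730)²(3.100×10^-4) / (2π×0.11 m) = 0.6005 H.

L ≈ 0.601 H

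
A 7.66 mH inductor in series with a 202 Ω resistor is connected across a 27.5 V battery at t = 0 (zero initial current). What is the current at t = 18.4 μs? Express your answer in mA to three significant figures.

τ = L/R = 7.660×10^-3/202 = 3.792×10^-5 s; final current I_∞ = ε/R = 27.5/202 = 0.1361 A.
I(t) = I_∞(1 − e^(−t/τ)) with t/τ = 0.485.
I = (0.1361)(1 − e^(−0.485)) = 5.234×10^-2 A.

I ≈ 52.3 mA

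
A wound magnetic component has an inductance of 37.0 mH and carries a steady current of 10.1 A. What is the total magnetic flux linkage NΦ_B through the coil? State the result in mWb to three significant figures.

From L = NΦ_B/I, the flux linkage is NΦ_B = LI.
NΦ_B = (3.700×10^-2 H)(10.1 A) = 0.3737 Wb.

NΦ_B ≈ 374 mWb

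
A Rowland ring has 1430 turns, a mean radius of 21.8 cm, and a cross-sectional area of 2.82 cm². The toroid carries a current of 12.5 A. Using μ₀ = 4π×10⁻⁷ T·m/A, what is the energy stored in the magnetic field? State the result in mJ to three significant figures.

U ≈ 41.3 mJ

L = μ₀N²A/(2πR) = (4π×10⁻⁷)(1430)²(2.820×10^-4)/(2π×0.218) = 5.290×10^-4 H.
U = ½LI² = ½(5.290×10^-4)(12.5)² = 4.133×10^-2 J.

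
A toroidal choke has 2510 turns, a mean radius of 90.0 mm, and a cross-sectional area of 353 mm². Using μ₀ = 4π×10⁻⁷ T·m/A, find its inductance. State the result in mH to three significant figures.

For a thin toroid, L = μ₀N²A/(2πR).
L = (4π×10⁻⁷)(2510)²(3.530×10^-4) / (2π×9.000×10^-2 m) = 4.942×10^-3 H.

L ≈ 4.94 mH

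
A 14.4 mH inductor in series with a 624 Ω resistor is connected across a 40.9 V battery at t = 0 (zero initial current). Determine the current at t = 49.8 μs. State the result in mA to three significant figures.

I ≈ 58.0 mA

τ = L/R = 1.440×10^-2/624 = 2.308×10^-5 s; final current I_∞ = ε/R = 40.9/624 = 6.554×10^-2 A.
I(t) = I_∞(1 − e^(−t/τ)) with t/τ = 2.158.
I = (6.554×10^-2)(1 − e^(−2.158)) = 5.797×10^-2 A.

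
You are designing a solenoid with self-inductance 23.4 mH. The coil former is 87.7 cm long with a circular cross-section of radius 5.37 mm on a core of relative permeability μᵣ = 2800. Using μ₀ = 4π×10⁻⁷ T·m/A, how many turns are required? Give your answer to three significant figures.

A = πr² = π(5.370×10^-3 m)² = 9.059×10^-5 m².
From L = μ₀μᵣN²A/ℓ, N = √(Lℓ / (μ₀μᵣA)).
N = √[(2.340×10^-2)(0.877) / ((4π×10⁻⁷)(2800)×9.059×10^-5)] = √(6.438×10^4) ≈ 253.7.

N ≈ 254 turns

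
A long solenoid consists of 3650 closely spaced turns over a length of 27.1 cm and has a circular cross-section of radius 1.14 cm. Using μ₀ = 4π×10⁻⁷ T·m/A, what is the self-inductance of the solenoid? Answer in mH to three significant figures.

A = πr² = π(1.140×10^-2 m)² = 4.083×10^-4 m².
For a long solenoid, L = μ₀N²A/ℓ.
L = (4π×10⁻⁷)(3650)²(4.083×10^-4)/(0.271 m) = 2.522×10^-2 H.

L ≈ 25.2 mH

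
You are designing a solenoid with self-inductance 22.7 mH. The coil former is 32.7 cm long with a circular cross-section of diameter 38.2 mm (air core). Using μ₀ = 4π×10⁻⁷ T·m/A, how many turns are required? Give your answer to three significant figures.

A = π(d/2)² = π(1.910×10^-2 m)² = 1.146×10^-3 m².
From L = μ₀N²A/ℓ, N = √(Lℓ / (μ₀A)).
N = √[(2.270×10^-2)(0.327) / ((4π×10⁻⁷)×1.146×10^-3)] = √(5.154×10^6) ≈ 2270.2.

N ≈ 2270 turns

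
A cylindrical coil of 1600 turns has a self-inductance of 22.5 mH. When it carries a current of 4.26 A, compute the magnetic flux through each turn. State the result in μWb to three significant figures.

From L = NΦ_B/I, the flux per turn is Φ_B = LI/N.
Φ_B = (2.250×10^-2 H)(4.26 A)/1600 = 5.991×10^-5 Wb.

Φ_B ≈ 59.9 μWb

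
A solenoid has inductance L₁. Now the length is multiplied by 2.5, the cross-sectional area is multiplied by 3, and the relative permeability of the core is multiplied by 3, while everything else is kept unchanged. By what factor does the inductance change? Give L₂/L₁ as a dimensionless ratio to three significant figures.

L₂/L₁ = 3.60

For a solenoid, L ∝ μᵣN²A/ℓ.
L₂/L₁ = (2.5)^-1 × (3) × (3) = 3.60.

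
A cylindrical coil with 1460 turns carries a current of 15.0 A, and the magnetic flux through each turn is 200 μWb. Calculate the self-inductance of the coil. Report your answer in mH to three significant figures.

L ≈ 19.5 mH

Self-inductance is defined by L = NΦ_B/I (flux linkage over current).
L = (1460)(2.000×10^-4 Wb)/(15.0 A) = 1.947×10^-2 H.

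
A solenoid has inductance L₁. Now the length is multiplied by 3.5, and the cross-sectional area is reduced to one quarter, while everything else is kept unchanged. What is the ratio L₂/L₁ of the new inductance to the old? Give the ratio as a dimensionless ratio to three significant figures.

For a solenoid, L ∝ μᵣN²A/ℓ.
L₂/L₁ = (3.5)^-1 × (0.25) = 0.0714.

L₂/L₁ = 0.0714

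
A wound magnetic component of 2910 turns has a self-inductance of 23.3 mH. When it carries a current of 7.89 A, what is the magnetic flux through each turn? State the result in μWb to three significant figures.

From L = NΦ_B/I, the flux per turn is Φ_B = LI/N.
Φ_B = (2.330×10^-2 H)(7.89 A)/2910 = 6.317×10^-5 Wb.

Φ_B ≈ 63.2 μWb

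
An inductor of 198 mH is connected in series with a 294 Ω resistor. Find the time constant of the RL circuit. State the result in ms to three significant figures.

τ ≈ 0.673 ms

τ = L/R = (0.198 H)/(294 Ω) = 6.7347×10^-4 s.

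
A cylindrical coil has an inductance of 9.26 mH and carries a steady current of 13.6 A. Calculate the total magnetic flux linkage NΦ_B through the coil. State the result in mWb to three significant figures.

NΦ_B ≈ 126 mWb

From L = NΦ_B/I, the flux linkage is NΦ_B = LI.
NΦ_B = (9.260×10^-3 H)(13.6 A) = 0.1259 Wb.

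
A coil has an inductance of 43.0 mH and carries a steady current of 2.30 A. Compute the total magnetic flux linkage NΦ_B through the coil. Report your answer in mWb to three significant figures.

NΦ_B ≈ 98.9 mWb

From L = NΦ_B/I, the flux linkage is NΦ_B = LI.
NΦ_B = (4.300×10^-2 H)(2.30 A) = 9.890×10^-2 Wb.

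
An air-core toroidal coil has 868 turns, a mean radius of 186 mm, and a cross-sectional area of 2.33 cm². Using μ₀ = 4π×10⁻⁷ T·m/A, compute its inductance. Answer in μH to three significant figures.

L ≈ 189 μH

For a thin toroid, L = μ₀N²A/(2πR).
L = (4π×10⁻⁷)(868)²(2.330×10^-4) / (2π×0.186 m) = 1.888×10^-4 H.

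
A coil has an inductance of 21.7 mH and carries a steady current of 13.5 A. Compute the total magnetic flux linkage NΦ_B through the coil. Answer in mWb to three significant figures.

NΦ_B ≈ 293 mWb

From L = NΦ_B/I, the flux linkage is NΦ_B = LI.
NΦ_B = (2.170×10^-2 H)(13.5 A) = 0.2929 Wb.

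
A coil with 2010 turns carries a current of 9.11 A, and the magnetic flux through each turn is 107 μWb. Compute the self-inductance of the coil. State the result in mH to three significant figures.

Self-inductance is defined by L = NΦ_B/I (flux linkage over current).
L = (2010)(1.070×10^-4 Wb)/(9.11 A) = 2.361×10^-2 H.

L ≈ 23.6 mH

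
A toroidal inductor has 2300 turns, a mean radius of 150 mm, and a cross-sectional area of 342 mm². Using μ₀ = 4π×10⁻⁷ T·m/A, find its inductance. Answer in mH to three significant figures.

L ≈ 2.41 mH

For a thin toroid, L = μ₀N²A/(2πR).
L = (4π×10⁻⁷)(2300)²(3.420×10^-4) / (2π×0.15 m) = 2.412×10^-3 H.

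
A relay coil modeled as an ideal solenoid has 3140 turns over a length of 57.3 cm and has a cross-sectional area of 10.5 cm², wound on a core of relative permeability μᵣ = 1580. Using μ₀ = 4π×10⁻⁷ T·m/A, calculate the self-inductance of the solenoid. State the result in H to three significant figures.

A = 10.5 cm² = 1.050×10^-3 m².
For a long solenoid, L = μ₀μᵣN²A/ℓ.
L = (4π×10⁻⁷)(1580)(3140)²(1.050×10^-3)/(0.573 m) = 35.87 H.

L ≈ 35.9 H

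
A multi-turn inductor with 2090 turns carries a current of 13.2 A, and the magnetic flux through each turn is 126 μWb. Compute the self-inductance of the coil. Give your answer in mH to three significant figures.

L ≈ 20.0 mH

Self-inductance is defined by L = NΦ_B/I (flux linkage over current).
L = (2090)(1.260×10^-4 Wb)/(13.2 A) = 1.995×10^-2 H.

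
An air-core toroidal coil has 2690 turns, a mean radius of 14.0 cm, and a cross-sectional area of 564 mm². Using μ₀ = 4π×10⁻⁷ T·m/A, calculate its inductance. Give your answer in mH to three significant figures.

For a thin toroid, L = μ₀N²A/(2πR).
L = (4π×10⁻⁷)(2690)²(5.640×10^-4) / (2π×0.14 m) = 5.830×10^-3 H.

L ≈ 5.83 mH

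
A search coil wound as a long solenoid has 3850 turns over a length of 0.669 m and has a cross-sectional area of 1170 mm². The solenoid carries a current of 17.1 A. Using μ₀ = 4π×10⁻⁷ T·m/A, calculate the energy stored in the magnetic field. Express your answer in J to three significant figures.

A = 1170 mm² = 1.170×10^-3 m².
L = μ₀N²A/ℓ = (4π×10⁻⁷)(3850)²(1.170×10^-3)/(0.669) = 3.258×10^-2 H.
U = ½LI² = ½(3.258×10^-2)(17.1)² = 4.763 J.

U ≈ 4.76 J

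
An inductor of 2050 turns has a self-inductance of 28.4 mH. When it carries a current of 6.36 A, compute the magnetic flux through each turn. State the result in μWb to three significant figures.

From L = NΦ_B/I, the flux per turn is Φ_B = LI/N.
Φ_B = (2.840×10^-2 H)(6.36 A)/2050 = 8.811×10^-5 Wb.

Φ_B ≈ 88.1 μWb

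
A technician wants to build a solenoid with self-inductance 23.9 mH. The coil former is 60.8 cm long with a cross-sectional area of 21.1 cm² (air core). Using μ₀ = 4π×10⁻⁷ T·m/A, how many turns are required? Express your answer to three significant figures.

N ≈ 2340 turns

A = 21.1 cm² = 2.110×10^-3 m².
From L = μ₀N²A/ℓ, N = √(Lℓ / (μ₀A)).
N = √[(2.390×10^-2)(0.608) / ((4π×10⁻⁷)×2.110×10^-3)] = √(5.480×10^6) ≈ 2341.0.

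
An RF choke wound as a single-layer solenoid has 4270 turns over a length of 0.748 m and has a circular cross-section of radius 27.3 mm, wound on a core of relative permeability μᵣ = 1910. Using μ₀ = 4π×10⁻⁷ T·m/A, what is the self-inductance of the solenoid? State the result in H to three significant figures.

L ≈ 137 H

A = πr² = π(2.730×10^-2 m)² = 2.341×10^-3 m².
For a long solenoid, L = μ₀μᵣN²A/ℓ.
L = (4π×10⁻⁷)(1910)(4270)²(2.341×10^-3)/(0.748 m) = 137 H.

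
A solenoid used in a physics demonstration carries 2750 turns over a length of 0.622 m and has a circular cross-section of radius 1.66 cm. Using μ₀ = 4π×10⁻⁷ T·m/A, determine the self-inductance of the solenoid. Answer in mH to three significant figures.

A = πr² = π(1.660×10^-2 m)² = 8.657×10^-4 m².
For a long solenoid, L = μ₀N²A/ℓ.
L = (4π×10⁻⁷)(2750)²(8.657×10^-4)/(0.622 m) = 1.323×10^-2 H.

L ≈ 13.2 mH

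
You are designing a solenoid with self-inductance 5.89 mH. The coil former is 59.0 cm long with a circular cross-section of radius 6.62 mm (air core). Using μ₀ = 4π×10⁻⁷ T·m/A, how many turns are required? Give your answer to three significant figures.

N ≈ 4480 turns

A = πr² = π(6.620×10^-3 m)² = 1.377×10^-4 m².
From L = μ₀N²A/ℓ, N = √(Lℓ / (μ₀A)).
N = √[(5.890×10^-3)(0.59) / ((4π×10⁻⁷)×1.377×10^-4)] = √(2.009×10^7) ≈ 4481.7.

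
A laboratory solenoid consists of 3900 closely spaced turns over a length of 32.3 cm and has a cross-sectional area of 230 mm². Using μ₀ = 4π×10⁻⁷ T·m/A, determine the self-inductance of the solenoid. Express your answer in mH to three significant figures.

A = 230 mm² = 2.300×10^-4 m².
For a long solenoid, L = μ₀N²A/ℓ.
L = (4π×10⁻⁷)(3900)²(2.300×10^-4)/(0.323 m) = 1.361×10^-2 H.

L ≈ 13.6 mH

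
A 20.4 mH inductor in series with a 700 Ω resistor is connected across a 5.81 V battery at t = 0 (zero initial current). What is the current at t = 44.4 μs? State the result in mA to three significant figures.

I ≈ 6.49 mA

τ = L/R = 2.040×10^-2/700 = 2.914×10^-5 s; final current I_∞ = ε/R = 5.81/700 = 8.300×10^-3 A.
I(t) = I_∞(1 − e^(−t/τ)) with t/τ = 1.524.
I = (8.300×10^-3)(1 − e^(−1.524)) = 6.491×10^-3 A.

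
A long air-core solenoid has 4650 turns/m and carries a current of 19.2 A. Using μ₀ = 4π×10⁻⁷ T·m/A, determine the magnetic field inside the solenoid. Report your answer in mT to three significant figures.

B ≈ 112 mT

Inside a long solenoid, B = μ₀nI.
B = (4π×10⁻⁷)(4.650×10^3 m⁻¹)(19.2 A) = 0.1122 T.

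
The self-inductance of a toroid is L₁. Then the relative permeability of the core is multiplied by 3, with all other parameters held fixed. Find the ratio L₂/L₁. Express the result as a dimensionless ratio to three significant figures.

For a toroid, L ∝ μᵣN²A/R.
L₂/L₁ = (3) = 3.00.

L₂/L₁ = 3.00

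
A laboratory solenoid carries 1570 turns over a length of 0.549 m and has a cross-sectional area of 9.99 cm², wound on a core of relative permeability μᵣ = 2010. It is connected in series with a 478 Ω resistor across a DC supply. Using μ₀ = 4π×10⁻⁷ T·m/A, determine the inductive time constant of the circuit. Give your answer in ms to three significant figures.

τ ≈ 23.7 ms

A = 9.99 cm² = 9.990×10^-4 m².
L = μ₀μᵣN²A/ℓ = (4π×10⁻⁷)(2010)(1570)²(9.990×10^-4)/(0.549) = 11.33 H.
τ = L/R = (11.33)/(478) = 2.370×10^-2 s.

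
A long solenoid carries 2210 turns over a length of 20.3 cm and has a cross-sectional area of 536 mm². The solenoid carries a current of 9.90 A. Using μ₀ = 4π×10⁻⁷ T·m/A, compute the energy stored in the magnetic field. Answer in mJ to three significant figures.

U ≈ 794 mJ

A = 536 mm² = 5.360×10^-4 m².
L = μ₀N²A/ℓ = (4π×10⁻⁷)(2210)²(5.360×10^-4)/(0.203) = 1.621×10^-2 H.
U = ½LI² = ½(1.621×10^-2)(9.90)² = 0.7942 J.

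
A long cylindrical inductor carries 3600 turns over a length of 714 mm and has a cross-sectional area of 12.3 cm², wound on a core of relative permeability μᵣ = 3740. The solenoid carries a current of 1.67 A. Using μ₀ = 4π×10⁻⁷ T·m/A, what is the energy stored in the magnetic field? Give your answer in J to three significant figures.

A = 12.3 cm² = 1.230×10^-3 m².
L = μ₀μᵣN²A/ℓ = (4π×10⁻⁷)(3740)(3600)²(1.230×10^-3)/(0.714) = 104.9 H.
U = ½LI² = ½(104.9)(1.67)² = 146.3 J.

U ≈ 146 J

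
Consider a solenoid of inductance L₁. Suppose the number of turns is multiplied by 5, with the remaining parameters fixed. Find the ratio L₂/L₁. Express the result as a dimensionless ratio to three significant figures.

For a solenoid, L ∝ μᵣN²A/ℓ.
L₂/L₁ = (5)^2 = 25.0.

L₂/L₁ = 25.0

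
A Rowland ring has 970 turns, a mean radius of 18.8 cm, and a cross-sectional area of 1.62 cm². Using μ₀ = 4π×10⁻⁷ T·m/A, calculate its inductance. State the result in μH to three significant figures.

L ≈ 162 μH

For a thin toroid, L = μ₀N²A/(2πR).
L = (4π×10⁻⁷)(970)²(1.620×10^-4) / (2π×0.188 m) = 1.622×10^-4 H.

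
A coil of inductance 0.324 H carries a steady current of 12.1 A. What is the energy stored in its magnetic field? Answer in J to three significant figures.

U ≈ 23.7 J

Stored magnetic energy: U = ½LI².
U = ½(0.324 H)(12.1 A)² = 23.72 J.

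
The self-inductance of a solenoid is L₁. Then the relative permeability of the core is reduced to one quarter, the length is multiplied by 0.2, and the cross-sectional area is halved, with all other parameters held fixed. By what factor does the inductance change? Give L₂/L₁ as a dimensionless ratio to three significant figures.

For a solenoid, L ∝ μᵣN²A/ℓ.
L₂/L₁ = (0.25) × (0.2)^-1 × (0.5) = 0.625.

L₂/L₁ = 0.625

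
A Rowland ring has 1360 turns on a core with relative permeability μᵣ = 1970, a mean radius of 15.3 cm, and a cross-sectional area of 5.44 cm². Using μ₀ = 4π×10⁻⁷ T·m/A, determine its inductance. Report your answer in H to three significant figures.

For a thin toroid, L = μ₀μᵣN²A/(2πR).
L = (4π×10⁻⁷)(1970)(1360)²(5.440×10^-4) / (2π×0.153 m) = 2.591 H.

L ≈ 2.59 H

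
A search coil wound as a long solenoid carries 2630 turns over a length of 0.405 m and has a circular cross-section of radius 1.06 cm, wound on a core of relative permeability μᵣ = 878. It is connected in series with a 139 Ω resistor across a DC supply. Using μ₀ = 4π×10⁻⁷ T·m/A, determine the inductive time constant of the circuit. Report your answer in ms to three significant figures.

A = πr² = π(1.060×10^-2 m)² = 3.530×10^-4 m².
L = μ₀μᵣN²A/ℓ = (4π×10⁻⁷)(878)(2630)²(3.530×10^-4)/(0.405) = 6.652 H.
τ = L/R = (6.652)/(139) = 4.785×10^-2 s.

τ ≈ 47.9 ms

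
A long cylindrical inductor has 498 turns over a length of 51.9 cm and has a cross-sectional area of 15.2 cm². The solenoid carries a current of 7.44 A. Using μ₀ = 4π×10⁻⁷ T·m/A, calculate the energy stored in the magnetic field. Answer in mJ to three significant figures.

A = 15.2 cm² = 1.520×10^-3 m².
L = μ₀N²A/ℓ = (4π×10⁻⁷)(498)²(1.520×10^-3)/(0.519) = 9.127×10^-4 H.
U = ½LI² = ½(9.127×10^-4)(7.44)² = 2.526×10^-2 J.

U ≈ 25.3 mJ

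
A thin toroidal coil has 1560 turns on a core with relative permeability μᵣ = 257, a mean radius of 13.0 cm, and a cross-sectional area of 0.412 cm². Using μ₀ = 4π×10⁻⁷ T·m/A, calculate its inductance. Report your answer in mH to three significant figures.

For a thin toroid, L = μ₀μᵣN²A/(2πR).
L = (4π×10⁻⁷)(257)(1560)²(4.120×10^-5) / (2π×0.13 m) = 3.964×10^-2 H.

L ≈ 39.6 mH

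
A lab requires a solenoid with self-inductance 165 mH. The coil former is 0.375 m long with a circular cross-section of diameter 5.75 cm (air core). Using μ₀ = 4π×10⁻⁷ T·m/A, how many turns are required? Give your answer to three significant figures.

A = π(d/2)² = π(2.875×10^-2 m)² = 2.597×10^-3 m².
From L = μ₀N²A/ℓ, N = √(Lℓ / (μ₀A)).
N = √[(0.165)(0.375) / ((4π×10⁻⁷)×2.597×10^-3)] = √(1.896×10^7) ≈ 4354.5.

N ≈ 4350 turns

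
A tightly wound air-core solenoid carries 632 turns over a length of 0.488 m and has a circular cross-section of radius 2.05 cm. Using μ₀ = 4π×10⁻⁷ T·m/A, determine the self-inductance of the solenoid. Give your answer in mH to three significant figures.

L ≈ 1.36 mH

A = πr² = π(2.050×10^-2 m)² = 1.320×10^-3 m².
For a long solenoid, L = μ₀N²A/ℓ.
L = (4π×10⁻⁷)(632)²(1.320×10^-3)/(0.488 m) = 1.358×10^-3 H.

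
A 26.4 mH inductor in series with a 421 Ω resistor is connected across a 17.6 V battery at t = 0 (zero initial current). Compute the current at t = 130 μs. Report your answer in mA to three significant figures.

τ = L/R = 2.640×10^-2/421 = 6.271×10^-5 s; final current I_∞ = ε/R = 17.6/421 = 4.181×10^-2 A.
I(t) = I_∞(1 − e^(−t/τ)) with t/τ = 2.073.
I = (4.181×10^-2)(1 − e^(−2.073)) = 3.6546×10^-2 A.

I ≈ 36.5 mA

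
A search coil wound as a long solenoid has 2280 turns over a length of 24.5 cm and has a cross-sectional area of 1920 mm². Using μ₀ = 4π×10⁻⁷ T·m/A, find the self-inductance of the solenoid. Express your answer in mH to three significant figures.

A = 1920 mm² = 1.920×10^-3 m².
For a long solenoid, L = μ₀N²A/ℓ.
L = (4π×10⁻⁷)(2280)²(1.920×10^-3)/(0.245 m) = 5.119×10^-2 H.

L ≈ 51.2 mH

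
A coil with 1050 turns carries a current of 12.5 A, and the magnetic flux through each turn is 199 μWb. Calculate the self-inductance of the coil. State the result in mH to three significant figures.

L ≈ 16.7 mH

Self-inductance is defined by L = NΦ_B/I (flux linkage over current).
L = (1050)(1.990×10^-4 Wb)/(12.5 A) = 1.672×10^-2 H.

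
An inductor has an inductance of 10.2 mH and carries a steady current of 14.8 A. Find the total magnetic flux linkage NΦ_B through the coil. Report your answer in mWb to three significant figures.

From L = NΦ_B/I, the flux linkage is NΦ_B = LI.
NΦ_B = (1.020×10^-2 H)(14.8 A) = 0.151 Wb.

NΦ_B ≈ 151 mWb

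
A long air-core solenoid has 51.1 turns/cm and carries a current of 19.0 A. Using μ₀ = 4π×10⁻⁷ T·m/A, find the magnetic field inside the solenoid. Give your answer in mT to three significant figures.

Inside a long solenoid, B = μ₀nI.
B = (4π×10⁻⁷)(5.110×10^3 m⁻¹)(19.0 A) = 0.122 T.

B ≈ 122 mT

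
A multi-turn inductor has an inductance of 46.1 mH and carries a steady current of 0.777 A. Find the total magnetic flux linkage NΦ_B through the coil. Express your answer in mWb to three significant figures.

From L = NΦ_B/I, the flux linkage is NΦ_B = LI.
NΦ_B = (4.610×10^-2 H)(0.777 A) = 3.582×10^-2 Wb.

NΦ_B ≈ 35.8 mWb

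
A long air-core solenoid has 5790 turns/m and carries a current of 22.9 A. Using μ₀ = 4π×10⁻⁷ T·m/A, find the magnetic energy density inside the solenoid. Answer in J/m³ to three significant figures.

B = μ₀nI = (4π×10⁻⁷)(5.790×10^3)(22.9) = 0.1666 T.
u = B²/(2μ₀) = (0.1666)²/(2×4π×10⁻⁷) = 1.1046×10^4 J/m³.

u ≈ 11000 J/m³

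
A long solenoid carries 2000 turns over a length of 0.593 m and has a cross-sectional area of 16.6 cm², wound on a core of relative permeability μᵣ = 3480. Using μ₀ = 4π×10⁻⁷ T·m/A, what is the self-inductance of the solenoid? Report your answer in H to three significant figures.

A = 16.6 cm² = 1.660×10^-3 m².
For a long solenoid, L = μ₀μᵣN²A/ℓ.
L = (4π×10⁻⁷)(3480)(2000)²(1.660×10^-3)/(0.593 m) = 48.97 H.

L ≈ 49.0 H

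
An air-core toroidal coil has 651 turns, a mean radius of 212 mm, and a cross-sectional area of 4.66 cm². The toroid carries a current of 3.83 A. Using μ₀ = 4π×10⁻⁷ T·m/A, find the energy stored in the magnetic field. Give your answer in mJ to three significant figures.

U ≈ 1.37 mJ

L = μ₀N²A/(2πR) = (4π×10⁻⁷)(651)²(4.660×10^-4)/(2π×0.212) = 1.863×10^-4 H.
U = ½LI² = ½(1.863×10^-4)(3.83)² = 1.366×10^-3 J.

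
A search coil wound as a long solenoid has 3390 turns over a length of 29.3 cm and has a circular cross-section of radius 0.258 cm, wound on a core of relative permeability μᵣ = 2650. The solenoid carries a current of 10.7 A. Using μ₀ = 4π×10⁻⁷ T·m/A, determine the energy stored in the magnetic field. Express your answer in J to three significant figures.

U ≈ 156 J

A = πr² = π(2.580×10^-3 m)² = 2.091×10^-5 m².
L = μ₀μᵣN²A/ℓ = (4π×10⁻⁷)(2650)(3390)²(2.091×10^-5)/(0.293) = 2.731 H.
U = ½LI² = ½(2.731)(10.7)² = 156.4 J.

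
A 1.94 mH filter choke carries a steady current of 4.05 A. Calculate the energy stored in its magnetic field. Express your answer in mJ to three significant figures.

U ≈ 15.9 mJ

Stored magnetic energy: U = ½LI².
U = ½(1.940×10^-3 H)(4.05 A)² = 1.591×10^-2 J.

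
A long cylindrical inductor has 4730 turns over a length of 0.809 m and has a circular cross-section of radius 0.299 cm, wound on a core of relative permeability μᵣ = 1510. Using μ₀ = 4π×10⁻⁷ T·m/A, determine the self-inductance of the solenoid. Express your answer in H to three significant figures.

A = πr² = π(2.990×10^-3 m)² = 2.809×10^-5 m².
For a long solenoid, L = μ₀μᵣN²A/ℓ.
L = (4π×10⁻⁷)(1510)(4730)²(2.809×10^-5)/(0.809 m) = 1.474 H.

L ≈ 1.47 H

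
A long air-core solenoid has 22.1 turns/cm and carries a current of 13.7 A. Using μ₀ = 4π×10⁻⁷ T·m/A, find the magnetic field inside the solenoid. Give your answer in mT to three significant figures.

Inside a long solenoid, B = μ₀nI.
B = (4π×10⁻⁷)(2.210×10^3 m⁻¹)(13.7 A) = 3.8047×10^-2 T.

B ≈ 38.0 mT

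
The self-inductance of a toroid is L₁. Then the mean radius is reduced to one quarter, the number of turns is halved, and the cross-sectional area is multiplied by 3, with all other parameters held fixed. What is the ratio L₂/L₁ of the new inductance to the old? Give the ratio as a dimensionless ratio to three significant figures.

L₂/L₁ = 3.00

For a toroid, L ∝ μᵣN²A/R.
L₂/L₁ = (0.25)^-1 × (0.5)^2 × (3) = 3.00.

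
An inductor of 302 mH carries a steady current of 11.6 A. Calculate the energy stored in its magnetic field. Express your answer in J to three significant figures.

U ≈ 20.3 J

Stored magnetic energy: U = ½LI².
U = ½(0.302 H)(11.6 A)² = 20.32 J.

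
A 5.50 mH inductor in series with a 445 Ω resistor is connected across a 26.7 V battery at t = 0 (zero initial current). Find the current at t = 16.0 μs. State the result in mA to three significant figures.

τ = L/R = 5.500×10^-3/445 = 1.236×10^-5 s; final current I_∞ = ε/R = 26.7/445 = 6.000×10^-2 A.
I(t) = I_∞(1 − e^(−t/τ)) with t/τ = 1.295.
I = (6.000×10^-2)(1 − e^(−1.295)) = 4.356×10^-2 A.

I ≈ 43.6 mA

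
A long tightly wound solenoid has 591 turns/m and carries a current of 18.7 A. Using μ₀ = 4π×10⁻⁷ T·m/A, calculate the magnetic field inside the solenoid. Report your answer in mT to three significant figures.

B ≈ 13.9 mT

Inside a long solenoid, B = μ₀nI.
B = (4π×10⁻⁷)(591 m⁻¹)(18.7 A) = 1.389×10^-2 T.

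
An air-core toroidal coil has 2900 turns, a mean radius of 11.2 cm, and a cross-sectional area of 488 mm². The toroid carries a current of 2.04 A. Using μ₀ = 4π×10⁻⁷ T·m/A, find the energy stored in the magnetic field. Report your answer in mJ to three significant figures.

L = μ₀N²A/(2πR) = (4π×10⁻⁷)(2900)²(4.880×10^-4)/(2π×0.112) = 7.329×10^-3 H.
U = ½LI² = ½(7.329×10^-3)(2.04)² = 1.52496×10^-2 J.

U ≈ 15.2 mJ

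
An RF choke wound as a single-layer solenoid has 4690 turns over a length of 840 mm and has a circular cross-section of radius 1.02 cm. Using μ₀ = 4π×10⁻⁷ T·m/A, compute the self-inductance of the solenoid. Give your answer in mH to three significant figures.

A = πr² = π(1.020×10^-2 m)² = 3.269×10^-4 m².
For a long solenoid, L = μ₀N²A/ℓ.
L = (4π×10⁻⁷)(4690)²(3.269×10^-4)/(0.84 m) = 1.076×10^-2 H.

L ≈ 10.8 mH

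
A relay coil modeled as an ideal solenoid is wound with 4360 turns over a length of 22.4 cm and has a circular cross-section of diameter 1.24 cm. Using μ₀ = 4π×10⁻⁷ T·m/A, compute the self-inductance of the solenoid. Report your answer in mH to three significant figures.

L ≈ 12.9 mH

A = π(d/2)² = π(6.200×10^-3 m)² = 1.208×10^-4 m².
For a long solenoid, L = μ₀N²A/ℓ.
L = (4π×10⁻⁷)(4360)²(1.208×10^-4)/(0.224 m) = 1.288×10^-2 H.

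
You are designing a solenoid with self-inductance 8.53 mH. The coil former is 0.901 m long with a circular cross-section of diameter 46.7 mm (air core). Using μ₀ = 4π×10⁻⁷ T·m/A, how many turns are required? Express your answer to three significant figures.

A = π(d/2)² = π(2.335×10^-2 m)² = 1.713×10^-3 m².
From L = μ₀N²A/ℓ, N = √(Lℓ / (μ₀A)).
N = √[(8.530×10^-3)(0.901) / ((4π×10⁻⁷)×1.713×10^-3)] = √(3.571×10^6) ≈ 1889.6.

N ≈ 1890 turns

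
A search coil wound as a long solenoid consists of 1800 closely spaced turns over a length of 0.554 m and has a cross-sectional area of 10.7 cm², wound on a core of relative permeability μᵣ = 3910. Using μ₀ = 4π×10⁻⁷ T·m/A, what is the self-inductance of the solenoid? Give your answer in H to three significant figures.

A = 10.7 cm² = 1.070×10^-3 m².
For a long solenoid, L = μ₀μᵣN²A/ℓ.
L = (4π×10⁻⁷)(3910)(1800)²(1.070×10^-3)/(0.554 m) = 30.747 H.

L ≈ 30.7 H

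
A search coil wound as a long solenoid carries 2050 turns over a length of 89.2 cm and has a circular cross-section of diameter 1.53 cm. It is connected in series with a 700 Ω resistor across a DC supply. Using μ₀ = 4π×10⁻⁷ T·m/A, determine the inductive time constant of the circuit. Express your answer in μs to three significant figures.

A = π(d/2)² = π(7.650×10^-3 m)² = 1.839×10^-4 m².
L = μ₀N²A/ℓ = (4π×10⁻⁷)(2050)²(1.839×10^-4)/(0.892) = 1.088×10^-3 H.
τ = L/R = (1.088×10^-3)/(700) = 1.55499×10^-6 s.

τ ≈ 1.55 μs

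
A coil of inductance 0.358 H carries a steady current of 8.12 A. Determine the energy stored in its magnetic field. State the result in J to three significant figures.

U ≈ 11.8 J

Stored magnetic energy: U = ½LI².
U = ½(0.358 H)(8.12 A)² = 11.8 J.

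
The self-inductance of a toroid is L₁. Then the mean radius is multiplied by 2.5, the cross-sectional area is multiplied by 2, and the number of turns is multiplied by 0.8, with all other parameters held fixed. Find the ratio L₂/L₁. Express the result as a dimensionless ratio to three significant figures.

For a toroid, L ∝ μᵣN²A/R.
L₂/L₁ = (2.5)^-1 × (2) × (0.8)^2 = 0.512.

L₂/L₁ = 0.512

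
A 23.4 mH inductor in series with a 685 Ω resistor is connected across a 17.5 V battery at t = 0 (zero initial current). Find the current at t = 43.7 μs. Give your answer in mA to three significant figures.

τ = L/R = 2.340×10^-2/685 = 3.416×10^-5 s; final current I_∞ = ε/R = 17.5/685 = 2.5547×10^-2 A.
I(t) = I_∞(1 − e^(−t/τ)) with t/τ = 1.279.
I = (2.5547×10^-2)(1 − e^(−1.279)) = 1.844×10^-2 A.

I ≈ 18.4 mA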